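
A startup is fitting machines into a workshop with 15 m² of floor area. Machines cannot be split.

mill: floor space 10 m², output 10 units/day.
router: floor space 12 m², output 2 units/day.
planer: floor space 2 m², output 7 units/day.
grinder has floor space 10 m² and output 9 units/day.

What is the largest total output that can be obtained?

17

This is an integer program with binary decision variables.
mill + planer: floor space 10 + 2 = 12 ≤ 15, output 10 + 7 = 17.
planer + grinder: floor space 2 + 10 = 12 ≤ 15, output 7 + 9 = 16.
Best is mill and planer with total output 17.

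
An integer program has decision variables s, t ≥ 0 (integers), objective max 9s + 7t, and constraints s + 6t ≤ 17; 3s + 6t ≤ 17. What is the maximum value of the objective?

45

The continuous relaxation peaks at (5.67, 0) with value 51.00; rounding to a feasible lattice point costs some objective.
(s,t)=(5,0): 1·5+6·0=5≤17, 3·5+6·0=15≤17, objective 45.
(s,t)=(4,0): 1·4+6·0=4≤17, 3·4+6·0=12≤17, objective 36.
No feasible integer point exceeds 45.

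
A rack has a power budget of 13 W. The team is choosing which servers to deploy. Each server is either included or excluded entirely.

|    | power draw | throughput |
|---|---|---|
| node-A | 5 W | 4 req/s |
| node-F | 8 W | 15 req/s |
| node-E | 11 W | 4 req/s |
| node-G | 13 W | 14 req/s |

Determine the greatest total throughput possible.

19

Allowing fractional choices, the relaxed optimum would be about 20.4, but servers are indivisible.
node-F: power draw 8 ≤ 13, throughput 15.
node-G: power draw 13 ≤ 13, throughput 14.
node-A + node-F: power draw 5 + 8 = 13 ≤ 13, throughput 4 + 15 = 19.
Best is node-A and node-F with total throughput 19.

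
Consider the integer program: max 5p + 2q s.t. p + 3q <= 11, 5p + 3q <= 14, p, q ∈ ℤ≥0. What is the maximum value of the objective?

(p,q)=(2,1): 1·2+3·1=5≤11, 5·2+3·1=13≤14, objective 12.
(p,q)=(2,0): 1·2+3·0=2≤11, 5·2+3·0=10≤14, objective 10.
(p,q)=(1,2): 1·1+3·2=7≤11, 5·1+3·2=11≤14, objective 9.
No feasible integer point exceeds 12.

12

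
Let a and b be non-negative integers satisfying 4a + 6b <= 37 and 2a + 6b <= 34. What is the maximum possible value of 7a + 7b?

63

(a,b)=(9,0) is feasible, giving 63.
(a,b)=(8,0) is feasible, giving 56.
The best lattice point is (9,0), giving 63.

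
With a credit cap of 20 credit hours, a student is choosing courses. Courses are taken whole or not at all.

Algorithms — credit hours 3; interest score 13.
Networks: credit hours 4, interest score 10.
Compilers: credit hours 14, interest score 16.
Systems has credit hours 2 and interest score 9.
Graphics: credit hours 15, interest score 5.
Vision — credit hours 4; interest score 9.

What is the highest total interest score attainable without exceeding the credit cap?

41

Allowing fractional choices, the relaxed optimum would be about 49.0, but courses are indivisible.
Networks + Compilers + Systems: credit hours 4 + 14 + 2 = 20 ≤ 20, interest score 10 + 16 + 9 = 35.
Algorithms + Networks + Systems + Vision: credit hours 3 + 4 + 2 + 4 = 13 ≤ 20, interest score 13 + 10 + 9 + 9 = 41.
Algorithms + Compilers + Systems: credit hours 3 + 14 + 2 = 19 ≤ 20, interest score 13 + 16 + 9 = 38.
Best is Algorithms, Networks, Systems, and Vision with total interest score 41.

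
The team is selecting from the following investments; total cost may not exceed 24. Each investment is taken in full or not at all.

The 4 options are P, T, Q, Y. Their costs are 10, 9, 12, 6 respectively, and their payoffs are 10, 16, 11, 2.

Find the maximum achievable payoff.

P + T: cost 10 + 9 = 19 ≤ 24, payoff 10 + 16 = 26.
P + Q: cost 10 + 12 = 22 ≤ 24, payoff 10 + 11 = 21.
T + Q: cost 9 + 12 = 21 ≤ 24, payoff 16 + 11 = 27.
Best is T and Q with total payoff 27.

27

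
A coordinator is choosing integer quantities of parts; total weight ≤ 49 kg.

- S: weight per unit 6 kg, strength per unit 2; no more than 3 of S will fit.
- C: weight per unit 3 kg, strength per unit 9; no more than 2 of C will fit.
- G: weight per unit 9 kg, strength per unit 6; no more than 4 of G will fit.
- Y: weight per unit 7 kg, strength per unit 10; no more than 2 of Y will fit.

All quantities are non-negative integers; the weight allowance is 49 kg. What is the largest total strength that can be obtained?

C has the best ratio (9/3); taking only C gives at most 2×9 = 18 (stopped by the supply cap of 2).
Mixing does better — 2×C, 3×G, and 2×Y: weight 47 ≤ 49, strength 2·9 + 3·6 + 2·10 = 56.

56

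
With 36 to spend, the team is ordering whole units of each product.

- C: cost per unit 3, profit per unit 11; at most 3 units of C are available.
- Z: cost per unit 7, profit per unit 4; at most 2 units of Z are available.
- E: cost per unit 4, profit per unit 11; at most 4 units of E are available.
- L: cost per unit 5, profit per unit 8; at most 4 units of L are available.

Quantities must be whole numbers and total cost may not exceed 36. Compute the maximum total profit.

3×C, 4×E, and 2×L: cost 35 ≤ 36, profit 3·11 + 4·11 + 2·8 = 93.
3×C, 3×E, and 3×L: cost 36 ≤ 36, profit 3·11 + 3·11 + 3·8 = 90.
Best is 93.

93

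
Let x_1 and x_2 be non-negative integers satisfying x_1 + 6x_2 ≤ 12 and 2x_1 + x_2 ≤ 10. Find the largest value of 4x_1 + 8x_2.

24

Relaxing integrality, the LP optimum is 27.64 at (x_1,x_2) = (4.36, 1.27), which is not an integer point.
(x_1,x_2)=(4,1): 1·4+6·1=10≤12, 2·4+1·1=9≤10, objective 24.
(x_1,x_2)=(3,1): 1·3+6·1=9≤12, 2·3+1·1=7≤10, objective 20.
(x_1,x_2)=(5,0): 1·5+6·0=5≤12, 2·5+1·0=10≤10, objective 20.
The best lattice point is (4,1), giving 24.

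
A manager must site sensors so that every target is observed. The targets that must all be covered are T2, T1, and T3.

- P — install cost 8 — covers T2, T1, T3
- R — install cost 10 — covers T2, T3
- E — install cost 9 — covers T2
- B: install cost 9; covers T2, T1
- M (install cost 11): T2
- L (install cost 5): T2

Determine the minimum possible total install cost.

8

P alone covers T2, T1, T3 — every target.
Total install cost: 8.
No cover costs less than 8.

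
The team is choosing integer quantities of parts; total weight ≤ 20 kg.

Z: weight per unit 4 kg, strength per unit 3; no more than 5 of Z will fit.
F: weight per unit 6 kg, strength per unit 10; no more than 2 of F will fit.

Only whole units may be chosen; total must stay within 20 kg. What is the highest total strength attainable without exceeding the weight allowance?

1×Z and 2×F: weight 16 ≤ 20, strength 1·3 + 2·10 = 23.
2×Z and 2×F: weight 20 ≤ 20, strength 2·3 + 2·10 = 26.
Best is 26.

26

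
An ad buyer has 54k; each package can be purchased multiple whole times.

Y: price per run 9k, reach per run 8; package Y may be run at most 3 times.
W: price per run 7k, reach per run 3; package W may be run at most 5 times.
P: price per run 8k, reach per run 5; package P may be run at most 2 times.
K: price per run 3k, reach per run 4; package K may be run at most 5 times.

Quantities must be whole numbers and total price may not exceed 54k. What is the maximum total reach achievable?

49

K has the best ratio (4/3); taking only K gives at most 5×4 = 20 (stopped by the supply cap of 5).
Mixing does better — 3×Y, 1×P, and 5×K: price 50 ≤ 54, reach 3·8 + 1·5 + 5·4 = 49.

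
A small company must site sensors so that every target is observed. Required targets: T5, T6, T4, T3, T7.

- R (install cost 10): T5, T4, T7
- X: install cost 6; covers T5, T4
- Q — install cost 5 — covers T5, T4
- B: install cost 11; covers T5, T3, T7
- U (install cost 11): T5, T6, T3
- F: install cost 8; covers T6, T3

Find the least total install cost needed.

18

This is a weighted set-cover instance.
Choose R and F: together they cover T5, T6, T4, T3, T7 — every target.
Total install cost: 10 + 8 = 18.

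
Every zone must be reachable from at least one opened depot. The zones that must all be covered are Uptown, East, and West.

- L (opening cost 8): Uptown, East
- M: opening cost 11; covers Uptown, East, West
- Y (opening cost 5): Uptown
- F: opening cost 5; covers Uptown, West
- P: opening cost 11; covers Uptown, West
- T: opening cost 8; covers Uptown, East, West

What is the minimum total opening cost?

The greedy cost-per-new-zone heuristic would pick F and L for 13, but a cheaper cover exists.
T alone covers Uptown, East, West — every zone.
Total opening cost: 8.
No cover costs less than 8.

8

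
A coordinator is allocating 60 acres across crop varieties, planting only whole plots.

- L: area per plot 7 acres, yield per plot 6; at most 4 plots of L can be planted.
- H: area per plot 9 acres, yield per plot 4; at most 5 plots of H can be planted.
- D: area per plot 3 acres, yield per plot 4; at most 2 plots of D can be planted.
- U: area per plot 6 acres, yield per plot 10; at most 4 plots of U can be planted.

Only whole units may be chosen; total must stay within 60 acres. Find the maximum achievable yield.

This is a bounded integer knapsack.
U has the best ratio (10/6); taking only U gives at most 4×10 = 40 (stopped by the supply cap of 4).
Mixing does better — 4×L, 2×D, and 4×U: area 58 ≤ 60, yield 4·6 + 2·4 + 4·10 = 72.

72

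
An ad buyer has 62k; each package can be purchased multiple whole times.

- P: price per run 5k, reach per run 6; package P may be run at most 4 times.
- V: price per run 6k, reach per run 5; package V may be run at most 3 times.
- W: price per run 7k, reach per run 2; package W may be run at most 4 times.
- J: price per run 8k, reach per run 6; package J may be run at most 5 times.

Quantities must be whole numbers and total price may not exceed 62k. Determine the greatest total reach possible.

P has the best ratio (6/5); taking only P gives at most 4×6 = 24 (stopped by the supply cap of 4).
Mixing does better — 4×P, 3×V, and 3×J: price 62 ≤ 62, reach 4·6 + 3·5 + 3·6 = 57.

57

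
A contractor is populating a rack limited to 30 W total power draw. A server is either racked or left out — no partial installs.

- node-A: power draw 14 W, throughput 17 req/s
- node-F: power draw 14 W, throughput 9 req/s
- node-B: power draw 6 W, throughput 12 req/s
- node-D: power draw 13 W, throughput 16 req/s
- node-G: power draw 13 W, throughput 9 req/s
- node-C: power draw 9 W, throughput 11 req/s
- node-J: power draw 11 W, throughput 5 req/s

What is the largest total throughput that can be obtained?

node-A + node-D: power draw 14 + 13 = 27 ≤ 30, throughput 17 + 16 = 33.
node-B + node-D + node-C: power draw 6 + 13 + 9 = 28 ≤ 30, throughput 12 + 16 + 11 = 39.
node-A + node-B + node-C: power draw 14 + 6 + 9 = 29 ≤ 30, throughput 17 + 12 + 11 = 40.
Best is node-A, node-B, and node-C with total throughput 40.

40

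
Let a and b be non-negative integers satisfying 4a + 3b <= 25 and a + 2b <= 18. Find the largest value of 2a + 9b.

(a,b)=(0,8): 4·0+3·8=24≤25, 1·0+2·8=16≤18, objective 72.
(a,b)=(1,7): 4·1+3·7=25≤25, 1·1+2·7=15≤18, objective 65.
(a,b)=(0,7): 4·0+3·7=21≤25, 1·0+2·7=14≤18, objective 63.
No feasible integer point exceeds 72.

72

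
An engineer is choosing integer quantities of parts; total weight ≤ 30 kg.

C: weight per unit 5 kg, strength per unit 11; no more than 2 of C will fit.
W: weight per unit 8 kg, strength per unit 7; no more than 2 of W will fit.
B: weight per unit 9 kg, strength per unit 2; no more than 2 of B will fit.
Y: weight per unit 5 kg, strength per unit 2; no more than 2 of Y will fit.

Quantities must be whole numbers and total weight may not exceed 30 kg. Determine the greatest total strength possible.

36

This is a bounded integer knapsack.
2×C and 2×W: weight 26 ≤ 30, strength 2·11 + 2·7 = 36.
2×C, 1×W, and 2×Y: weight 28 ≤ 30, strength 2·11 + 1·7 + 2·2 = 33.
Best is 36.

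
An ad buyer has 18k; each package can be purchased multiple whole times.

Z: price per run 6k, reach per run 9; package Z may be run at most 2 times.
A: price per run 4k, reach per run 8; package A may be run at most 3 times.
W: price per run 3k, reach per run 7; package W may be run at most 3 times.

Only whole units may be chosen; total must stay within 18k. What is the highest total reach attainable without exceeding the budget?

2×A and 3×W: price 17 ≤ 18, reach 2·8 + 3·7 = 37.
3×A and 2×W: price 18 ≤ 18, reach 3·8 + 2·7 = 38.
Best is 38.

38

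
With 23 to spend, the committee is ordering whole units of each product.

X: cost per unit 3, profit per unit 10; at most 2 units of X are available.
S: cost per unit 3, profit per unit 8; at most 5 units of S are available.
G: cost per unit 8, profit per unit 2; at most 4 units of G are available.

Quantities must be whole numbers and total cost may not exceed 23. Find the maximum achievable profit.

60

2×X and 5×S: cost 21 ≤ 23, profit 2·10 + 5·8 = 60.
2×X and 4×S: cost 18 ≤ 23, profit 2·10 + 4·8 = 52.
Best is 60.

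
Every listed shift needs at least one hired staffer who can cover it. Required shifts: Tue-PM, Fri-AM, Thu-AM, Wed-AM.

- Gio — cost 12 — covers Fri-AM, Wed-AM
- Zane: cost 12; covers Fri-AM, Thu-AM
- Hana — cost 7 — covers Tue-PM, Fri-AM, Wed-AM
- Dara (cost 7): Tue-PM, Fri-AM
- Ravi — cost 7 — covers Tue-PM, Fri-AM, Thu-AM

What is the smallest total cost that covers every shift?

14

Choose Hana and Ravi: together they cover Tue-PM, Fri-AM, Thu-AM, Wed-AM — every shift.
Total cost: 7 + 7 = 14.
No cover costs less than 14.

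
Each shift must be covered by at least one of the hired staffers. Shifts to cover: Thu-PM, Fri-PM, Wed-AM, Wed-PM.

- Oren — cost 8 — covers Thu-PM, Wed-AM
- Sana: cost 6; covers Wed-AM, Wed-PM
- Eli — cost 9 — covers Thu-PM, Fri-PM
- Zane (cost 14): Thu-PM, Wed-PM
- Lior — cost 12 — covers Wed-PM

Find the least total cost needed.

This is an integer covering problem.
Choose Sana and Eli: together they cover Thu-PM, Fri-PM, Wed-AM, Wed-PM — every shift.
Total cost: 6 + 9 = 15.

15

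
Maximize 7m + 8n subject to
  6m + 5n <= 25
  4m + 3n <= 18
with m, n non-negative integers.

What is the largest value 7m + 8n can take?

40

(m,n)=(0,5): 6·0+5·5=25≤25, 4·0+3·5=15≤18, objective 40.
(m,n)=(0,4): 6·0+5·4=20≤25, 4·0+3·4=12≤18, objective 32.
The best lattice point is (0,5), giving 40.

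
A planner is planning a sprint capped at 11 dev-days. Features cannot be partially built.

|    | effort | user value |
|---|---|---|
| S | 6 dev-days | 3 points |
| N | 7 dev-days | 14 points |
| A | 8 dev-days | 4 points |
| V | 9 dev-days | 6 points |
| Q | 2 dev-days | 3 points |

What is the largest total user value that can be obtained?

17

Allowing fractional choices, the relaxed optimum would be about 18.3, but features are indivisible.
N: effort 7 ≤ 11, user value 14.
N + Q: effort 7 + 2 = 9 ≤ 11, user value 14 + 3 = 17.
Best is N and Q with total user value 17.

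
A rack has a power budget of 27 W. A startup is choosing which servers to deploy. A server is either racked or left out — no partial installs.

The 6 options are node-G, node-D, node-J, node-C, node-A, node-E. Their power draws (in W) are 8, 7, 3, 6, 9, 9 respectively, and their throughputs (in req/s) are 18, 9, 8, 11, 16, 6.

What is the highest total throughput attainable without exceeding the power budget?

53

Allowing fractional choices, the relaxed optimum would be about 54.3, but servers are indivisible.
node-G + node-D + node-J + node-C: power draw 8 + 7 + 3 + 6 = 24 ≤ 27, throughput 18 + 9 + 8 + 11 = 46.
node-G + node-D + node-J + node-A: power draw 8 + 7 + 3 + 9 = 27 ≤ 27, throughput 18 + 9 + 8 + 16 = 51.
node-G + node-J + node-C + node-A: power draw 8 + 3 + 6 + 9 = 26 ≤ 27, throughput 18 + 8 + 11 + 16 = 53.
Best is node-G, node-J, node-C, and node-A with total throughput 53.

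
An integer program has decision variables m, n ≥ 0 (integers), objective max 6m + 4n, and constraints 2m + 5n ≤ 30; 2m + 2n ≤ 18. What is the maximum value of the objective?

54

(m,n)=(9,0): 2·9+5·0=18≤30, 2·9+2·0=18≤18, objective 54.
(m,n)=(8,1): 2·8+5·1=21≤30, 2·8+2·1=18≤18, objective 52.
No feasible integer point exceeds 54.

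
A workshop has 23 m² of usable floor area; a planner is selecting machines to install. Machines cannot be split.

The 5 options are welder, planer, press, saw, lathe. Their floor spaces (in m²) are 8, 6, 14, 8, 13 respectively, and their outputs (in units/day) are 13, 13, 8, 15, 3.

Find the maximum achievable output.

41

Treat it as a binary knapsack problem.
Take welder, planer, and saw: floor space 8 + 6 + 8 = 22 ≤ 23, output 13 + 13 + 15 = 41.
No other feasible combination does better.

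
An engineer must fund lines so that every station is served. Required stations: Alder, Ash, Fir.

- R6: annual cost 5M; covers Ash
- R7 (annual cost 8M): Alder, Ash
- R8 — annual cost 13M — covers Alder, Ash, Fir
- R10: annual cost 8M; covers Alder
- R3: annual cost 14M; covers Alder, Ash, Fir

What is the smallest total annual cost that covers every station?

13

The greedy cost-per-new-station heuristic would pick R7 and R8 for 21, but a cheaper cover exists.
R8 alone covers Alder, Ash, Fir — every station.
Total annual cost: 13.
No cover costs less than 13.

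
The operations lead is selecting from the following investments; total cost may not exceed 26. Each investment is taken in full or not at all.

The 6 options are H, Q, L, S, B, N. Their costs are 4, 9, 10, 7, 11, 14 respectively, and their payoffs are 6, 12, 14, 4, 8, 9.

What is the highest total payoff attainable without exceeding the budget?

H + Q + L: cost 4 + 9 + 10 = 23 ≤ 26, payoff 6 + 12 + 14 = 32.
H + L + B: cost 4 + 10 + 11 = 25 ≤ 26, payoff 6 + 14 + 8 = 28.
Q + L + S: cost 9 + 10 + 7 = 26 ≤ 26, payoff 12 + 14 + 4 = 30.
Best is H, Q, and L with total payoff 32.

32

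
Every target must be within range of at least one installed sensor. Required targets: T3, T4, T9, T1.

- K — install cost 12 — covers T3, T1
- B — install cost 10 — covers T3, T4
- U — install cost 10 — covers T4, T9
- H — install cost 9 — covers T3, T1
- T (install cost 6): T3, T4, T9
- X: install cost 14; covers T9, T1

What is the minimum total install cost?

15

Choose H and T: together they cover T3, T4, T9, T1 — every target.
Total install cost: 9 + 6 = 15.
No cover costs less than 15.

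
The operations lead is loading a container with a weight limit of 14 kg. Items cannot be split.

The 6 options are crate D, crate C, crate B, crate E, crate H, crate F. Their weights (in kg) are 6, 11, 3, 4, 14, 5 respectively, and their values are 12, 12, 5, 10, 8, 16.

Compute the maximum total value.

33

crate B + crate E + crate F: weight 3 + 4 + 5 = 12 ≤ 14, value 5 + 10 + 16 = 31.
crate D + crate F: weight 6 + 5 = 11 ≤ 14, value 12 + 16 = 28.
crate D + crate B + crate F: weight 6 + 3 + 5 = 14 ≤ 14, value 12 + 5 + 16 = 33.
Best is crate D, crate B, and crate F with total value 33.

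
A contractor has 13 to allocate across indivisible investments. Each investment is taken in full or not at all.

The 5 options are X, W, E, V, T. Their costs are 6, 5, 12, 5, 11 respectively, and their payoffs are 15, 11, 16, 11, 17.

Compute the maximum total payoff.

Allowing fractional choices, the relaxed optimum would be about 30.4, but investments are indivisible.
X + V: cost 6 + 5 = 11 ≤ 13, payoff 15 + 11 = 26.
W + V: cost 5 + 5 = 10 ≤ 13, payoff 11 + 11 = 22.
X + W: cost 6 + 5 = 11 ≤ 13, payoff 15 + 11 = 26.
The maximum payoff is 26; one optimal choice is X and W.

26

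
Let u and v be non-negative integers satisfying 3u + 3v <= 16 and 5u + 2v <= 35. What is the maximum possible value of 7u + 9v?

The continuous relaxation peaks at (0, 5.33) with value 48.00; rounding to a feasible lattice point costs some objective.
(u,v)=(0,5): 3·0+3·5=15≤16, 5·0+2·5=10≤35, objective 45.
(u,v)=(1,4): 3·1+3·4=15≤16, 5·1+2·4=13≤35, objective 43.
(u,v)=(0,4): 3·0+3·4=12≤16, 5·0+2·4=8≤35, objective 36.
The best lattice point is (0,5), giving 45.

45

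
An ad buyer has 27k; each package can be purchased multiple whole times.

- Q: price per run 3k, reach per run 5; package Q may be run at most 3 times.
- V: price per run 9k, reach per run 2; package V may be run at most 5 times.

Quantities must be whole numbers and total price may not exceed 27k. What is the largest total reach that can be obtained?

19

3×Q and 2×V: price 27 ≤ 27, reach 3·5 + 2·2 = 19.
3×Q and 1×V: price 18 ≤ 27, reach 3·5 + 1·2 = 17.
Best is 19.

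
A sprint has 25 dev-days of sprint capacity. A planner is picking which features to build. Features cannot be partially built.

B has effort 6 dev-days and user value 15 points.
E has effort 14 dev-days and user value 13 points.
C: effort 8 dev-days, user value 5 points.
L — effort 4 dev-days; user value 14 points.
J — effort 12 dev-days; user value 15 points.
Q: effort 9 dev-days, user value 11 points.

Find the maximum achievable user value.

B + L + J: effort 6 + 4 + 12 = 22 ≤ 25, user value 15 + 14 + 15 = 44.
B + E + L: effort 6 + 14 + 4 = 24 ≤ 25, user value 15 + 13 + 14 = 42.
Best is B, L, and J with total user value 44.

44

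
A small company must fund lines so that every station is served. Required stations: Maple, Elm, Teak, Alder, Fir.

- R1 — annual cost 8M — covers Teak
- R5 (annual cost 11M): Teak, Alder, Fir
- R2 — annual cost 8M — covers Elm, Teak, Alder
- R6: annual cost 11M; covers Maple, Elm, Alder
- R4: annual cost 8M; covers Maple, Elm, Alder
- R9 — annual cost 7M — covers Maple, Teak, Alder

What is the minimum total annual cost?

19

This is an integer covering problem.
Choose R5 and R4: together they cover Maple, Elm, Teak, Alder, Fir — every station.
Total annual cost: 11 + 8 = 19.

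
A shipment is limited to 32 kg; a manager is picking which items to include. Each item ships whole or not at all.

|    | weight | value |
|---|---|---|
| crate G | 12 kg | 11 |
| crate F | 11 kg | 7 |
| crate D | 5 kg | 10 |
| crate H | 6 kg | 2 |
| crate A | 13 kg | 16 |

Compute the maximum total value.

Allowing fractional choices, the relaxed optimum would be about 38.3, but items are indivisible.
crate G + crate D + crate A: weight 12 + 5 + 13 = 30 ≤ 32, value 11 + 10 + 16 = 37.
crate F + crate D + crate A: weight 11 + 5 + 13 = 29 ≤ 32, value 7 + 10 + 16 = 33.
crate G + crate H + crate A: weight 12 + 6 + 13 = 31 ≤ 32, value 11 + 2 + 16 = 29.
Best is crate G, crate D, and crate A with total value 37.

37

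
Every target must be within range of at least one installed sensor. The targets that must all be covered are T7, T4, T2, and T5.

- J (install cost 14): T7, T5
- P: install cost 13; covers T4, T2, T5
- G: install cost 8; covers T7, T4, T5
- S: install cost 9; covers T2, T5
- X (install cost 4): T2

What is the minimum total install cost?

This is a weighted set-cover instance.
Choose G and X: together they cover T7, T4, T2, T5 — every target.
Total install cost: 8 + 4 = 12.
No cover costs less than 12.

12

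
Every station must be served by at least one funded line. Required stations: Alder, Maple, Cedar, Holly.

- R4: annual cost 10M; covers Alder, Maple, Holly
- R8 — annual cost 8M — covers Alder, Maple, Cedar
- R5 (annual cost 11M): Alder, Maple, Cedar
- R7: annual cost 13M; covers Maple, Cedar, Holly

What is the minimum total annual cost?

Choose R4 and R8: together they cover Alder, Maple, Cedar, Holly — every station.
Total annual cost: 10 + 8 = 18.
No cover costs less than 18.

18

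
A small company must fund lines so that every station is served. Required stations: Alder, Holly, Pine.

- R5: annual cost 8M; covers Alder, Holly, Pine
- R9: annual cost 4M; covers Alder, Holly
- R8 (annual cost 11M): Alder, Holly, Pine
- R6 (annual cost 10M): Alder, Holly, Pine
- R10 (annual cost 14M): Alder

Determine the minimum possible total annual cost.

8

R5 alone covers Alder, Holly, Pine — every station.
Total annual cost: 8.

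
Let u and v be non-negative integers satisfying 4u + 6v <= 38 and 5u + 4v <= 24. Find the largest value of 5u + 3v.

23

The continuous relaxation peaks at (4.8, 0) with value 24.00; rounding to a feasible lattice point costs some objective.
(u,v)=(4,1): 4·4+6·1=22≤38, 5·4+4·1=24≤24, objective 23.
(u,v)=(3,2): 4·3+6·2=24≤38, 5·3+4·2=23≤24, objective 21.
(u,v)=(4,0): 4·4+6·0=16≤38, 5·4+4·0=20≤24, objective 20.
Maximum is 23 at (u,v)=(4,1).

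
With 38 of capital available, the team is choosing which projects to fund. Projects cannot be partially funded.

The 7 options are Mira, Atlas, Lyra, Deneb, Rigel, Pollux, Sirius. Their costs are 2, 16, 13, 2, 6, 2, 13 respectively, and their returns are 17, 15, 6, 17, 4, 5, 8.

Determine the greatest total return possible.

Allowing fractional choices, the relaxed optimum would be about 64.2, but projects are indivisible.
Mira + Atlas + Lyra + Deneb + Pollux: cost 2 + 16 + 13 + 2 + 2 = 35 ≤ 38, return 17 + 15 + 6 + 17 + 5 = 60.
Mira + Atlas + Deneb + Rigel + Pollux: cost 2 + 16 + 2 + 6 + 2 = 28 ≤ 38, return 17 + 15 + 17 + 4 + 5 = 58.
Mira + Atlas + Deneb + Pollux + Sirius: cost 2 + 16 + 2 + 2 + 13 = 35 ≤ 38, return 17 + 15 + 17 + 5 + 8 = 62.
Best is Mira, Atlas, Deneb, Pollux, and Sirius with total return 62.

62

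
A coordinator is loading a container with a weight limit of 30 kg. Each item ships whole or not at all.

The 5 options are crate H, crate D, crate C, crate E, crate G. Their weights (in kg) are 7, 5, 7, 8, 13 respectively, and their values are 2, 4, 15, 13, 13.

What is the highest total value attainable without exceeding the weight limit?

41

This is an integer program with binary decision variables.
Take crate C, crate E, and crate G: weight 7 + 8 + 13 = 28 ≤ 30, value 15 + 13 + 13 = 41.
No other feasible combination does better.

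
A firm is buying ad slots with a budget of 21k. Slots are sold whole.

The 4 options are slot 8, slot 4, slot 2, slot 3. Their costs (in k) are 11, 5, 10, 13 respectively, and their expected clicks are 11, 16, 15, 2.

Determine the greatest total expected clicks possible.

Take slot 4 and slot 2: cost 5 + 10 = 15 ≤ 21, expected clicks 16 + 15 = 31.
No other feasible combination does better.

31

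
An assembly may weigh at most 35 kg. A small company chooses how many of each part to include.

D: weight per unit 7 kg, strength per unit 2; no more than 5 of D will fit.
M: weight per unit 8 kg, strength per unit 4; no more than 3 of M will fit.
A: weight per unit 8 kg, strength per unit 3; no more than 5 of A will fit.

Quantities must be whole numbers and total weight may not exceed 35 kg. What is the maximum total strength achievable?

This is a bounded integer knapsack.
3×M and 1×A: weight 32 ≤ 35, strength 3·4 + 1·3 = 15.
2×M and 2×A: weight 32 ≤ 35, strength 2·4 + 2·3 = 14.
Best is 15.

15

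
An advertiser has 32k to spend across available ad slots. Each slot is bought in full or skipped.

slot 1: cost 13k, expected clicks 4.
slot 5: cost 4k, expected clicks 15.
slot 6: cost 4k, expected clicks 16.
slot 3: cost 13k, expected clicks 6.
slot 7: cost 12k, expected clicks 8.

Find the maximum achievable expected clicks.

Allowing fractional choices, the relaxed optimum would be about 44.5, but ad slots are indivisible.
slot 5 + slot 6 + slot 7: cost 4 + 4 + 12 = 20 ≤ 32, expected clicks 15 + 16 + 8 = 39.
slot 5 + slot 6 + slot 3: cost 4 + 4 + 13 = 21 ≤ 32, expected clicks 15 + 16 + 6 = 37.
Best is slot 5, slot 6, and slot 7 with total expected clicks 39.

39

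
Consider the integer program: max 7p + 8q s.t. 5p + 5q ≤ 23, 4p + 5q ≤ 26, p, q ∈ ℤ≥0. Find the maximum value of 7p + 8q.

32

(p,q)=(0,4): 5·0+5·4=20≤23, 4·0+5·4=20≤26, objective 32.
(p,q)=(1,3): 5·1+5·3=20≤23, 4·1+5·3=19≤26, objective 31.
(p,q)=(0,3): 5·0+5·3=15≤23, 4·0+5·3=15≤26, objective 24.
No feasible integer point exceeds 32.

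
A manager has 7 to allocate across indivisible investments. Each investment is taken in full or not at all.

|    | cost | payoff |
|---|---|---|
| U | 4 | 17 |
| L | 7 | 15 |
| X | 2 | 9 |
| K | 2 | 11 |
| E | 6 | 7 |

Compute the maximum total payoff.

28

This is an integer program with binary decision variables.
U + X: cost 4 + 2 = 6 ≤ 7, payoff 17 + 9 = 26.
U + K: cost 4 + 2 = 6 ≤ 7, payoff 17 + 11 = 28.
X + K: cost 2 + 2 = 4 ≤ 7, payoff 9 + 11 = 20.
Best is U and K with total payoff 28.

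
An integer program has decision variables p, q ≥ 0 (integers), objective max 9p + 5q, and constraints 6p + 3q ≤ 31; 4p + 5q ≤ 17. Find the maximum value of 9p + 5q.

36

The continuous relaxation peaks at (4.25, 0) with value 38.25; rounding to a feasible lattice point costs some objective.
(p,q)=(4,0): 6·4+3·0=24≤31, 4·4+5·0=16≤17, objective 36.
(p,q)=(3,1): 6·3+3·1=21≤31, 4·3+5·1=17≤17, objective 32.
(p,q)=(3,0): 6·3+3·0=18≤31, 4·3+5·0=12≤17, objective 27.
Maximum is 36 at (p,q)=(4,0).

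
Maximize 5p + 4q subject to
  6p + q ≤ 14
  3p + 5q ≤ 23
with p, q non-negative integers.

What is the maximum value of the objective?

(p,q)=(1,4): 6·1+1·4=10≤14, 3·1+5·4=23≤23, objective 21.
(p,q)=(2,2): 6·2+1·2=14≤14, 3·2+5·2=16≤23, objective 18.
(p,q)=(1,3): 6·1+1·3=9≤14, 3·1+5·3=18≤23, objective 17.
Maximum is 21 at (p,q)=(1,4).

21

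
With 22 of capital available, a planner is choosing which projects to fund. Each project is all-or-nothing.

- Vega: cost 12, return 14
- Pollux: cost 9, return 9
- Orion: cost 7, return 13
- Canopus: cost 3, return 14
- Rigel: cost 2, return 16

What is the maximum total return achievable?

52

Treat it as a binary knapsack problem.
Vega + Canopus + Rigel: cost 12 + 3 + 2 = 17 ≤ 22, return 14 + 14 + 16 = 44.
Pollux + Orion + Canopus + Rigel: cost 9 + 7 + 3 + 2 = 21 ≤ 22, return 9 + 13 + 14 + 16 = 52.
Best is Pollux, Orion, Canopus, and Rigel with total return 52.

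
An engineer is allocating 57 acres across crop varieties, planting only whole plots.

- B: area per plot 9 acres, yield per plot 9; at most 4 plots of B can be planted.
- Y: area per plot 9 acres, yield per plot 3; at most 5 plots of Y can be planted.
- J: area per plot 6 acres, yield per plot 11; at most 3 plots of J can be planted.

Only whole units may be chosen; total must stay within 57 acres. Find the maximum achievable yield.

3×B, 1×Y, and 3×J: area 54 ≤ 57, yield 3·9 + 1·3 + 3·11 = 63.
4×B and 3×J: area 54 ≤ 57, yield 4·9 + 3·11 = 69.
Best is 69.

69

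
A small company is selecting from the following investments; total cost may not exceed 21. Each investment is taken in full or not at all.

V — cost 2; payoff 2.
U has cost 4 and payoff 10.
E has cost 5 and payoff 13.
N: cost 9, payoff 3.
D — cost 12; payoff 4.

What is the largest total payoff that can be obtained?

V + U + E + N: cost 2 + 4 + 5 + 9 = 20 ≤ 21, payoff 2 + 10 + 13 + 3 = 28.
U + E + D: cost 4 + 5 + 12 = 21 ≤ 21, payoff 10 + 13 + 4 = 27.
Best is V, U, E, and N with total payoff 28.

28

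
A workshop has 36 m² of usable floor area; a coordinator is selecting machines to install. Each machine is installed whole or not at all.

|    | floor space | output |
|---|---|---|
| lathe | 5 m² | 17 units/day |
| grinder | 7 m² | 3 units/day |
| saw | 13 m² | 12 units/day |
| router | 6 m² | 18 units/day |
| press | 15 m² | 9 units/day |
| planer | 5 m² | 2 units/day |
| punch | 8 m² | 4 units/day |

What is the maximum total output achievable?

52

This is an integer program with binary decision variables.
Allowing fractional choices, the relaxed optimum would be about 54.2, but machines are indivisible.
lathe + saw + router + punch: floor space 5 + 13 + 6 + 8 = 32 ≤ 36, output 17 + 12 + 18 + 4 = 51.
lathe + grinder + saw + router: floor space 5 + 7 + 13 + 6 = 31 ≤ 36, output 17 + 3 + 12 + 18 = 50.
lathe + grinder + saw + router + planer: floor space 5 + 7 + 13 + 6 + 5 = 36 ≤ 36, output 17 + 3 + 12 + 18 + 2 = 52.
Best is lathe, grinder, saw, router, and planer with total output 52.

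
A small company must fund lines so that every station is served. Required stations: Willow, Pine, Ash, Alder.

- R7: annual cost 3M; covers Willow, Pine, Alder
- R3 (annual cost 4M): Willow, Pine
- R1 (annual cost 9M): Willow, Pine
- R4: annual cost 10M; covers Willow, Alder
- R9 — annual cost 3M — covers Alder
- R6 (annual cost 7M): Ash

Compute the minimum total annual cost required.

10

Choose R7 and R6: together they cover Willow, Pine, Ash, Alder — every station.
Total annual cost: 3 + 7 = 10.
No cover costs less than 10.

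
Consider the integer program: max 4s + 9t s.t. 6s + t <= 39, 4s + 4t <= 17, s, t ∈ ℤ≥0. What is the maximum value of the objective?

The continuous relaxation peaks at (0, 4.25) with value 38.25; rounding to a feasible lattice point costs some objective.
(s,t)=(0,4): 6·0+1·4=4≤39, 4·0+4·4=16≤17, objective 36.
(s,t)=(1,3): 6·1+1·3=9≤39, 4·1+4·3=16≤17, objective 31.
The best lattice point is (0,4), giving 36.

36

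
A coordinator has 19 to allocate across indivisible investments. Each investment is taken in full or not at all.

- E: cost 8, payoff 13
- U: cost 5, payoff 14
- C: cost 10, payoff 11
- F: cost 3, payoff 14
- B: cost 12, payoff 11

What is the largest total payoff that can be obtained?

41

U + C + F: cost 5 + 10 + 3 = 18 ≤ 19, payoff 14 + 11 + 14 = 39.
E + U + F: cost 8 + 5 + 3 = 16 ≤ 19, payoff 13 + 14 + 14 = 41.
Best is E, U, and F with total payoff 41.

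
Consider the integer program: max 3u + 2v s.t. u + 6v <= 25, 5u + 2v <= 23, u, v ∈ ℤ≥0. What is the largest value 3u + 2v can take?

15

Relaxing integrality, the LP optimum is 16.71 at (u,v) = (3.14, 3.64), which is not an integer point.
(u,v)=(3,3): 1·3+6·3=21≤25, 5·3+2·3=21≤23, objective 15.
(u,v)=(3,2): 1·3+6·2=15≤25, 5·3+2·2=19≤23, objective 13.
(u,v)=(2,3): 1·2+6·3=20≤25, 5·2+2·3=16≤23, objective 12.
(u,v)=(2,2): 1·2+6·2=14≤25, 5·2+2·2=14≤23, objective 10.
Maximum is 15 at (u,v)=(3,3).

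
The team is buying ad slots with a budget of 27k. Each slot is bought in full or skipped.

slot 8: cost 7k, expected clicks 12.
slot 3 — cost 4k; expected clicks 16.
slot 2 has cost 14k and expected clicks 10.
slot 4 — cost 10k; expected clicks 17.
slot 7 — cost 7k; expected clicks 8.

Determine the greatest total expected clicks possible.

Allowing fractional choices, the relaxed optimum would be about 51.9, but ad slots are indivisible.
slot 3 + slot 4 + slot 7: cost 4 + 10 + 7 = 21 ≤ 27, expected clicks 16 + 17 + 8 = 41.
slot 8 + slot 3 + slot 4: cost 7 + 4 + 10 = 21 ≤ 27, expected clicks 12 + 16 + 17 = 45.
Best is slot 8, slot 3, and slot 4 with total expected clicks 45.

45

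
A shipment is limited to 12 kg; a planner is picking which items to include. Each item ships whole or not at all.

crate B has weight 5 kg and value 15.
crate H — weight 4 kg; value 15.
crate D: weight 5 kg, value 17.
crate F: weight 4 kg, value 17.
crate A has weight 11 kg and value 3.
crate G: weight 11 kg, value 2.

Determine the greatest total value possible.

Take crate D and crate F: weight 5 + 4 = 9 ≤ 12, value 17 + 17 = 34.
No other feasible combination does better.

34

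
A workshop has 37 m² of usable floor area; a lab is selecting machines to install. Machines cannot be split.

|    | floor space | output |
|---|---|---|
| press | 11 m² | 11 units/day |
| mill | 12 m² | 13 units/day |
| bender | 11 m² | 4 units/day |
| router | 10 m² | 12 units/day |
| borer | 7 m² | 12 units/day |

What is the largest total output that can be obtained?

Take mill, router, and borer: floor space 12 + 10 + 7 = 29 ≤ 37, output 13 + 12 + 12 = 37.
No other feasible combination does better.

37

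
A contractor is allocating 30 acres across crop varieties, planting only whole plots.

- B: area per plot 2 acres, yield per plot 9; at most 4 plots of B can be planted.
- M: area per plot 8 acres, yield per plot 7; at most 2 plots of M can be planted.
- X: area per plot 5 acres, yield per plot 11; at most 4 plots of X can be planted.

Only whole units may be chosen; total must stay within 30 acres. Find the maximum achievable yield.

B has the best ratio (9/2); taking only B gives at most 4×9 = 36 (stopped by the supply cap of 4).
Mixing does better — 4×B and 4×X: area 28 ≤ 30, yield 4·9 + 4·11 = 80.

80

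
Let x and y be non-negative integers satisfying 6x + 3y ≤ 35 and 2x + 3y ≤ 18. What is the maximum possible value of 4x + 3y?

25

(x,y)=(4,3): 6·4+3·3=33≤35, 2·4+3·3=17≤18, objective 25.
(x,y)=(3,4): 6·3+3·4=30≤35, 2·3+3·4=18≤18, objective 24.
No feasible integer point exceeds 25.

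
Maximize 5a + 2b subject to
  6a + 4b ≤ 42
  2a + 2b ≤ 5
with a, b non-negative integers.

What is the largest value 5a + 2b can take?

10

The continuous relaxation peaks at (2.5, 0) with value 12.50; rounding to a feasible lattice point costs some objective.
(a,b)=(2,0): 6·2+4·0=12≤42, 2·2+2·0=4≤5, objective 10.
(a,b)=(1,1): 6·1+4·1=10≤42, 2·1+2·1=4≤5, objective 7.
(a,b)=(1,0): 6·1+4·0=6≤42, 2·1+2·0=2≤5, objective 5.
Maximum is 10 at (a,b)=(2,0).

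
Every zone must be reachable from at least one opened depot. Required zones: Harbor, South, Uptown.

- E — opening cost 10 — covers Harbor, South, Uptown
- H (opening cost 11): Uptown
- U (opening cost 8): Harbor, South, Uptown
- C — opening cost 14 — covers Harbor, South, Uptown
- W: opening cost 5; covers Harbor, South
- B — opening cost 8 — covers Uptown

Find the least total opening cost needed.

8

U alone covers Harbor, South, Uptown — every zone.
Total opening cost: 8.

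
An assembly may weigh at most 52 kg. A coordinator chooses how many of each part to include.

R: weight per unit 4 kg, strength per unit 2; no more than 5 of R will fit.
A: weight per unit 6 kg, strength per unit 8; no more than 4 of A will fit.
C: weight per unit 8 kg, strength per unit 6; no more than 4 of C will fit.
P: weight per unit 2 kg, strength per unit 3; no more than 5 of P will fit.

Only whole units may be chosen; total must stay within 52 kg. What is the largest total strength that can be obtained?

P has the best ratio (3/2); taking only P gives at most 5×3 = 15 (stopped by the supply cap of 5).
Mixing does better — 4×A, 2×C, and 5×P: weight 50 ≤ 52, strength 4·8 + 2·6 + 5·3 = 59.

59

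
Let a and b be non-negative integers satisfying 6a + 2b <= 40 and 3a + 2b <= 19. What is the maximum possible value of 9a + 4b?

54

Relaxing integrality, the LP optimum is 57.00 at (a,b) = (6.33, 0), which is not an integer point.
(a,b)=(6,0): 6·6+2·0=36≤40, 3·6+2·0=18≤19, objective 54.
(a,b)=(5,1): 6·5+2·1=32≤40, 3·5+2·1=17≤19, objective 49.
(a,b)=(5,0): 6·5+2·0=30≤40, 3·5+2·0=15≤19, objective 45.
Maximum is 54 at (a,b)=(6,0).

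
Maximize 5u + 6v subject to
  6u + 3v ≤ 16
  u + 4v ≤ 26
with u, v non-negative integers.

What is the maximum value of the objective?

30

(u,v)=(0,5): 6·0+3·5=15≤16, 1·0+4·5=20≤26, objective 30.
(u,v)=(0,4): 6·0+3·4=12≤16, 1·0+4·4=16≤26, objective 24.
The best lattice point is (0,5), giving 30.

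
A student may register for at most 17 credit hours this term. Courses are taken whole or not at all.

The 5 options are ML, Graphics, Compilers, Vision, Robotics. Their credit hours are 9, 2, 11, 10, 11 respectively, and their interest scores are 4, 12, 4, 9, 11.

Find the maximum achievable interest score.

23

Take Graphics and Robotics: credit hours 2 + 11 = 13 ≤ 17, interest score 12 + 11 = 23.
No other feasible combination does better.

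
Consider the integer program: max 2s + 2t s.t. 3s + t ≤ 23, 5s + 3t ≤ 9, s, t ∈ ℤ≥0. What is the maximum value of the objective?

6

(s,t)=(0,3): 3·0+1·3=3≤23, 5·0+3·3=9≤9, objective 6.
(s,t)=(0,2): 3·0+1·2=2≤23, 5·0+3·2=6≤9, objective 4.
No feasible integer point exceeds 6.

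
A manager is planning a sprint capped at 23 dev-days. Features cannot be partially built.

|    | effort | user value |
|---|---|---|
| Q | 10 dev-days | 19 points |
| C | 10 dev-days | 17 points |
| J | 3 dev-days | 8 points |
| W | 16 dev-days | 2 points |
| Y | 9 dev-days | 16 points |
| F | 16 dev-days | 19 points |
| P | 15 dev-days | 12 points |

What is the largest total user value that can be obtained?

Q + J + Y: effort 10 + 3 + 9 = 22 ≤ 23, user value 19 + 8 + 16 = 43.
Q + C + J: effort 10 + 10 + 3 = 23 ≤ 23, user value 19 + 17 + 8 = 44.
C + J + Y: effort 10 + 3 + 9 = 22 ≤ 23, user value 17 + 8 + 16 = 41.
Best is Q, C, and J with total user value 44.

44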